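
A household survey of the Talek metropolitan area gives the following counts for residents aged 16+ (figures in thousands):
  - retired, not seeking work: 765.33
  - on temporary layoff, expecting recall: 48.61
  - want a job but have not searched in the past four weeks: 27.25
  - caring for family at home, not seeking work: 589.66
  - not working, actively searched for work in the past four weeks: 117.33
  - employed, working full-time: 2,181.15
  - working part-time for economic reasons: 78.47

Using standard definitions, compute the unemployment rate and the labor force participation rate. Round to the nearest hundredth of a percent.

Employed = 2,181.15 + 78.47 = 2,259.62 thousand (anyone who worked, including part-time for economic reasons, counts as employed).
Unemployed = 48.61 + 117.33 = 165.94 thousand (jobless and actively searching, or on temporary layoff).
Labor force = 2,259.62 + 165.94 = 2,425.56 thousand.
Not in labor force = 765.33 + 27.25 + 589.66 = 1,382.24 thousand (those not working and not actively searching are outside the labor force — including those who want a job but have given up searching).
Civilian working-age population = 2,425.56 + 1,382.24 = 3,807.80 thousand.
Unemployment rate = 165.94 / 2,425.56 = 6.84%.
Labor force participation rate = 2,425.56 / 3,807.80 = 63.70%.

Unemployment rate ≈ 6.84%; labor force participation rate ≈ 63.70%.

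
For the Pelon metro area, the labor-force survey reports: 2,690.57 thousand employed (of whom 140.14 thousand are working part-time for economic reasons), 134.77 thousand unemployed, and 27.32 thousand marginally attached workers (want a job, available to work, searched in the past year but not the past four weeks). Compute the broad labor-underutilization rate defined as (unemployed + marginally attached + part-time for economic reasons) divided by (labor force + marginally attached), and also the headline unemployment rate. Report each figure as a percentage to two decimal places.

Labor force = 2,690.57 + 134.77 = 2,825.34 thousand.
Numerator = 134.77 + 27.32 + 140.14 = 302.23 thousand.
Denominator = 2,825.34 + 27.32 = 2,852.66 thousand.
Broad rate = 302.23 / 2,852.66 = 10.59%.
Headline unemployment rate = 134.77 / 2,825.34 = 4.77%.

Broad underutilization rate ≈ 10.59%; headline unemployment rate ≈ 4.77%.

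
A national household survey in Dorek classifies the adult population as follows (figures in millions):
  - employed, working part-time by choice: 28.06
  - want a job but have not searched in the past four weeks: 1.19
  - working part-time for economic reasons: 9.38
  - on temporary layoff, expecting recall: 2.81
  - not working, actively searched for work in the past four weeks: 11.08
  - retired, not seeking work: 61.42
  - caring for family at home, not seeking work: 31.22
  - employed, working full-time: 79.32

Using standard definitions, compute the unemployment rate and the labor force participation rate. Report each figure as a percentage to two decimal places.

Employed = 28.06 + 9.38 + 79.32 = 116.76 million (anyone who worked, including part-time for economic reasons, counts as employed).
Unemployed = 2.81 + 11.08 = 13.89 million (jobless and actively searching, or on temporary layoff).
Labor force = 116.76 + 13.89 = 130.65 million.
Not in labor force = 1.19 + 61.42 + 31.22 = 93.83 million (those not working and not actively searching are outside the labor force — including those who want a job but have given up searching).
Civilian working-age population = 130.65 + 93.83 = 224.48 million.
Unemployment rate = 13.89 / 130.65 = 10.63%.
Labor force participation rate = 130.65 / 224.48 = 58.20%.

Unemployment rate ≈ 10.63%; labor force participation rate ≈ 58.20%.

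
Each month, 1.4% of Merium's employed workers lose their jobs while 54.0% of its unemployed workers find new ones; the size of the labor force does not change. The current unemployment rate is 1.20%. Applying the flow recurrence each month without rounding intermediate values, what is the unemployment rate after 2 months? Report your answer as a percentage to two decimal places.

With a fixed labor force, u_{t+1} = u_t + s·(1−u_t) − f·u_t = u_t·(1−s−f) + s.
Here 1−s−f = 0.446 and s = 0.014.
u_1 = 0.012000 × 0.446 + 0.014 = 0.019352.
u_2 = 0.019352 × 0.446 + 0.014 = 0.022631.

Unemployment rate after two months ≈ 2.26%.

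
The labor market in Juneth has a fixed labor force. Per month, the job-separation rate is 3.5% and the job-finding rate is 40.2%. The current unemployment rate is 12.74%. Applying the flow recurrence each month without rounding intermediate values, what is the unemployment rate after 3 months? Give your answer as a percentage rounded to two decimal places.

With a fixed labor force, u_{t+1} = u_t + s·(1−u_t) − f·u_t = u_t·(1−s−f) + s.
Here 1−s−f = 0.563 and s = 0.035.
u_1 = 0.127400 × 0.563 + 0.035 = 0.106726.
u_2 = 0.106726 × 0.563 + 0.035 = 0.095087.
u_3 = 0.095087 × 0.563 + 0.035 = 0.088534.

Unemployment rate after three months ≈ 8.85%.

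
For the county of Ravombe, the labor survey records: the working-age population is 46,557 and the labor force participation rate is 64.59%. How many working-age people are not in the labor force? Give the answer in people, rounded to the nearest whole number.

Share not in the labor force = 1 − 0.6459 = 0.3541.
Not in labor force = 0.3541 × 46,557 ≈ 16,486.

About 16,486 are not in the labor force.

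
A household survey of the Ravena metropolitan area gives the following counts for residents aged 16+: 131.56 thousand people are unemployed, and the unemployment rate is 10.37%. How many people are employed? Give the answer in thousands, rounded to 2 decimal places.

Labor force = U / u = 131.56 / 0.1037 ≈ 1,268.66 thousand.
Employed = labor force − unemployed = 1,268.66 − 131.56 = 1,137.10 thousand.

About 1,137.10 thousand are employed.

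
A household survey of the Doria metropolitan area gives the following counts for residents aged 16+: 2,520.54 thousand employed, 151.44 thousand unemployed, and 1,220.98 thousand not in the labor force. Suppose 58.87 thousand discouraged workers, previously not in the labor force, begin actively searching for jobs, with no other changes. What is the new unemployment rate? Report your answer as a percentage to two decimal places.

New unemployment rate ≈ 7.70%.

Initially, labor force = 2,520.54 + 151.44 = 2,671.98 thousand, so u = 151.44/2,671.98 = 5.67%.
After the change, unemployed and labor force both rise by 58.87 → E = 2,520.54, U = 210.31, labor force = 2,730.85 thousand.
New unemployment rate = 210.31 / 2,730.85 = 7.70%.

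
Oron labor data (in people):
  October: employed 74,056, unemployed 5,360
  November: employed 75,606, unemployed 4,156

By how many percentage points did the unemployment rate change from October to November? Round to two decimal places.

October: labor force = 74,056 + 5,360 = 79,416; u = 5,360/79,416 = 6.75%.
November: labor force = 75,606 + 4,156 = 79,762; u = 4,156/79,762 = 5.21%.
Change = 5.21% − 6.75% = −1.54 pp.

The unemployment rate changed by −1.54 percentage points.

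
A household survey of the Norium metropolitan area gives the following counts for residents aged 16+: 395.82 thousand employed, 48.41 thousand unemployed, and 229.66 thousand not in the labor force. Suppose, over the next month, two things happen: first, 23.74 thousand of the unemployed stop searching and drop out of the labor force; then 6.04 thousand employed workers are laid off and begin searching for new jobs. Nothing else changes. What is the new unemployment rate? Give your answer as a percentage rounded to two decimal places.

Initially, labor force = 395.82 + 48.41 = 444.23 thousand, so u = 48.41/444.23 = 10.90%.
After the first change, unemployed and labor force both fall by 23.74 → E = 395.82, U = 24.67, labor force = 420.49 thousand.
After the second change, employed falls and unemployed rises by 6.04; labor force unchanged → E = 389.78, U = 30.71, labor force = 420.49 thousand.
New unemployment rate = 30.71 / 420.49 = 7.30%.

New unemployment rate ≈ 7.30%.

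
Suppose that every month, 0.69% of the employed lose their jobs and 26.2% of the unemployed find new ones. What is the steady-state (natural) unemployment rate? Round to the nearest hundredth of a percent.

At steady state the flows balance: s·E = f·U, so U/(E+U) = s/(s+f).
u* = 0.69 / (0.69 + 26.2) = 0.69 / 26.89 = 2.57%.

Steady-state unemployment rate ≈ 2.57%.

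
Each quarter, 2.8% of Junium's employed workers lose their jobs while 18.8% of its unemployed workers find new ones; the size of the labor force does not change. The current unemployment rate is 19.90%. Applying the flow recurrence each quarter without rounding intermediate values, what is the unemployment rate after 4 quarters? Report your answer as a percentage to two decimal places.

With a fixed labor force, u_{t+1} = u_t + s·(1−u_t) − f·u_t = u_t·(1−s−f) + s.
Here 1−s−f = 0.784 and s = 0.028.
u_1 = 0.199000 × 0.784 + 0.028 = 0.184016.
u_2 = 0.184016 × 0.784 + 0.028 = 0.172269.
u_3 = 0.172269 × 0.784 + 0.028 = 0.163059.
u_4 = 0.163059 × 0.784 + 0.028 = 0.155838.

Unemployment rate after four quarters ≈ 15.58%.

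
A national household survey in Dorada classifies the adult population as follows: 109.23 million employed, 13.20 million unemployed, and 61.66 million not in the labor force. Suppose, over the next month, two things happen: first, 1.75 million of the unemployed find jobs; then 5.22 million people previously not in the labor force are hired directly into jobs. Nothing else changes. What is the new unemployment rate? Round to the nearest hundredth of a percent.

Initially, labor force = 109.23 + 13.20 = 122.43 million, so u = 13.20/122.43 = 10.78%.
After the first change, unemployed falls and employed rises by 1.75; labor force unchanged → E = 110.98, U = 11.45, labor force = 122.43 million.
After the second change, employed and labor force both rise by 5.22; unemployed unchanged → E = 116.20, U = 11.45, labor force = 127.65 million.
New unemployment rate = 11.45 / 127.65 = 8.97%.

New unemployment rate ≈ 8.97%.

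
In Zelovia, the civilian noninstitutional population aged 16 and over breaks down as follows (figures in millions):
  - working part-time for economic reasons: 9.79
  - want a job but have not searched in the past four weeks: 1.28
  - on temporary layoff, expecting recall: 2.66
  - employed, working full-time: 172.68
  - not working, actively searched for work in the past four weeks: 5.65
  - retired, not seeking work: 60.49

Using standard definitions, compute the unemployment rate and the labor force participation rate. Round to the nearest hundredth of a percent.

Employed = 9.79 + 172.68 = 182.47 million (anyone who worked, including part-time for economic reasons, counts as employed).
Unemployed = 2.66 + 5.65 = 8.31 million (jobless and actively searching, or on temporary layoff).
Labor force = 182.47 + 8.31 = 190.78 million.
Not in labor force = 1.28 + 60.49 = 61.77 million (those not working and not actively searching are outside the labor force — including those who want a job but have given up searching).
Civilian working-age population = 190.78 + 61.77 = 252.55 million.
Unemployment rate = 8.31 / 190.78 = 4.36%.
Labor force participation rate = 190.78 / 252.55 = 75.54%.

Unemployment rate ≈ 4.36%; labor force participation rate ≈ 75.54%.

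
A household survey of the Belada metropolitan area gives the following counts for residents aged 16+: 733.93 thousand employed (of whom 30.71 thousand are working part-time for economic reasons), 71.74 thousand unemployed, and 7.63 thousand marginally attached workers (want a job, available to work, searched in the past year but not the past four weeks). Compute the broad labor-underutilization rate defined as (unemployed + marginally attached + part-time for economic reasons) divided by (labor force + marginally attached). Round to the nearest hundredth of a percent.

Broad underutilization rate ≈ 13.53%.

Labor force = 733.93 + 71.74 = 805.67 thousand.
Numerator = 71.74 + 7.63 + 30.71 = 110.08 thousand.
Denominator = 805.67 + 7.63 = 813.30 thousand.
Broad rate = 110.08 / 813.30 = 13.53%.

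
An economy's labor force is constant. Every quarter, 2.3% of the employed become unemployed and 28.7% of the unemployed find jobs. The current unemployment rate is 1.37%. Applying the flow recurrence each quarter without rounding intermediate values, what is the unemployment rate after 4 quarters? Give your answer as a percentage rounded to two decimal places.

With a fixed labor force, u_{t+1} = u_t + s·(1−u_t) − f·u_t = u_t·(1−s−f) + s.
Here 1−s−f = 0.690 and s = 0.023.
u_1 = 0.013700 × 0.690 + 0.023 = 0.032453.
u_2 = 0.032453 × 0.690 + 0.023 = 0.045393.
u_3 = 0.045393 × 0.690 + 0.023 = 0.054321.
u_4 = 0.054321 × 0.690 + 0.023 = 0.060481.

Unemployment rate after four quarters ≈ 6.05%.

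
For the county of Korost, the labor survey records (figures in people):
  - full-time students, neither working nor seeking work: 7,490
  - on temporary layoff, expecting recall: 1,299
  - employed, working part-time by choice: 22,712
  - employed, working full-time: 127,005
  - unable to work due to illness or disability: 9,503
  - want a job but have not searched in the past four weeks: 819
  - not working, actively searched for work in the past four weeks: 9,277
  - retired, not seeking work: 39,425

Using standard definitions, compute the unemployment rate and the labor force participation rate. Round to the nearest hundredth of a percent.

Unemployment rate ≈ 6.60%; labor force participation rate ≈ 73.69%.

Employed = 22,712 + 127,005 = 149,717.
Unemployed = 1,299 + 9,277 = 10,576 (jobless and actively searching, or on temporary layoff).
Labor force = 149,717 + 10,576 = 160,293.
Not in labor force = 7,490 + 9,503 + 819 + 39,425 = 57,237 (those not working and not actively searching are outside the labor force — including those who want a job but have given up searching).
Civilian working-age population = 160,293 + 57,237 = 217,530.
Unemployment rate = 10,576 / 160,293 = 6.60%.
Labor force participation rate = 160,293 / 217,530 = 73.69%.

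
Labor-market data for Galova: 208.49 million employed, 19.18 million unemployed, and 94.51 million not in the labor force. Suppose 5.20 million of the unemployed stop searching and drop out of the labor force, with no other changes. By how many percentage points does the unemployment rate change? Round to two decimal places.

The unemployment rate changes by −2.14 percentage points.

Initially, labor force = 208.49 + 19.18 = 227.67 million, so u = 19.18/227.67 = 8.42%.
After the change, unemployed and labor force both fall by 5.20 → E = 208.49, U = 13.98, labor force = 222.47 million.
New unemployment rate = 13.98 / 222.47 = 6.28%.
Change = 6.28% − 8.42% = −2.14 percentage points.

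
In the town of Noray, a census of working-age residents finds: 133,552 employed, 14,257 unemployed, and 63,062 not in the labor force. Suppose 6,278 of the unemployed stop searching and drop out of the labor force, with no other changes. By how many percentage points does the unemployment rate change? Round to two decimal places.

Initially, labor force = 133,552 + 14,257 = 147,809, so u = 14,257/147,809 = 9.65%.
After the change, unemployed and labor force both fall by 6,278 → E = 133,552, U = 7,979, labor force = 141,531.
New unemployment rate = 7,979 / 141,531 = 5.64%.
Change = 5.64% − 9.65% = −4.01 percentage points.

The unemployment rate changes by −4.01 percentage points.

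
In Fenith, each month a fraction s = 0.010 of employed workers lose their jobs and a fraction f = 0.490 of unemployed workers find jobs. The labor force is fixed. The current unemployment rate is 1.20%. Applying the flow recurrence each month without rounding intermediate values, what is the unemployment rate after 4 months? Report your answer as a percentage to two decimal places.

Unemployment rate after four months ≈ 1.95%.

With a fixed labor force, u_{t+1} = u_t + s·(1−u_t) − f·u_t = u_t·(1−s−f) + s.
Here 1−s−f = 0.500 and s = 0.010.
u_1 = 0.012000 × 0.500 + 0.010 = 0.016000.
u_2 = 0.016000 × 0.500 + 0.010 = 0.018000.
u_3 = 0.018000 × 0.500 + 0.010 = 0.019000.
u_4 = 0.019000 × 0.500 + 0.010 = 0.019500.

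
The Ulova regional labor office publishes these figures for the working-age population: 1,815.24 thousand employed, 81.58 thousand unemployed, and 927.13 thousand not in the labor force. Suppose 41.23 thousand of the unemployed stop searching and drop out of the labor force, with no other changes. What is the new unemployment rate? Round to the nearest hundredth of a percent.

New unemployment rate ≈ 2.17%.

Initially, labor force = 1,815.24 + 81.58 = 1,896.82 thousand, so u = 81.58/1,896.82 = 4.30%.
After the change, unemployed and labor force both fall by 41.23 → E = 1,815.24, U = 40.35, labor force = 1,855.59 thousand.
New unemployment rate = 40.35 / 1,855.59 = 2.17%.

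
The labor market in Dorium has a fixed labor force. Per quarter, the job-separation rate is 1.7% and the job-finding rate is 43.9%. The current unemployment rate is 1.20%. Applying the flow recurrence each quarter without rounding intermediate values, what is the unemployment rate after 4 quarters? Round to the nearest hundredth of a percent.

Unemployment rate after four quarters ≈ 3.51%.

With a fixed labor force, u_{t+1} = u_t + s·(1−u_t) − f·u_t = u_t·(1−s−f) + s.
Here 1−s−f = 0.544 and s = 0.017.
u_1 = 0.012000 × 0.544 + 0.017 = 0.023528.
u_2 = 0.023528 × 0.544 + 0.017 = 0.029799.
u_3 = 0.029799 × 0.544 + 0.017 = 0.033211.
u_4 = 0.033211 × 0.544 + 0.017 = 0.035067.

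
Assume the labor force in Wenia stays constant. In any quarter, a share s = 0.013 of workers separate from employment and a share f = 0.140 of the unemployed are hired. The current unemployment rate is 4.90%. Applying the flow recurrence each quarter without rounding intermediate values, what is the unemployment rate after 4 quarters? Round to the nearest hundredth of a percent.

With a fixed labor force, u_{t+1} = u_t + s·(1−u_t) − f·u_t = u_t·(1−s−f) + s.
Here 1−s−f = 0.847 and s = 0.013.
u_1 = 0.049000 × 0.847 + 0.013 = 0.054503.
u_2 = 0.054503 × 0.847 + 0.013 = 0.059164.
u_3 = 0.059164 × 0.847 + 0.013 = 0.063112.
u_4 = 0.063112 × 0.847 + 0.013 = 0.066456.

Unemployment rate after four quarters ≈ 6.65%.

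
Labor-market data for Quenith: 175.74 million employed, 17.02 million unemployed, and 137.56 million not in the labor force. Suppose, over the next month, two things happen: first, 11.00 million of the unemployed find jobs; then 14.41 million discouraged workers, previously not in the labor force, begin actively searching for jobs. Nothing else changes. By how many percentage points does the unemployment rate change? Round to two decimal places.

Initially, labor force = 175.74 + 17.02 = 192.76 million, so u = 17.02/192.76 = 8.83%.
After the first change, unemployed falls and employed rises by 11.00; labor force unchanged → E = 186.74, U = 6.02, labor force = 192.76 million.
After the second change, unemployed and labor force both rise by 14.41 → E = 186.74, U = 20.43, labor force = 207.17 million.
New unemployment rate = 20.43 / 207.17 = 9.86%.
Change = 9.86% − 8.83% = +1.03 percentage points.

The unemployment rate changes by +1.03 percentage points.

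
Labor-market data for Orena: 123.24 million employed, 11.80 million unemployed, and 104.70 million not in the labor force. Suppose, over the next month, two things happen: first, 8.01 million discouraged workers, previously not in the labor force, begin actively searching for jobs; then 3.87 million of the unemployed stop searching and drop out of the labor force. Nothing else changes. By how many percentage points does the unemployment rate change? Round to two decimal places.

Initially, labor force = 123.24 + 11.80 = 135.04 million, so u = 11.80/135.04 = 8.74%.
After the first change, unemployed and labor force both rise by 8.01 → E = 123.24, U = 19.81, labor force = 143.05 million.
After the second change, unemployed and labor force both fall by 3.87 → E = 123.24, U = 15.94, labor force = 139.18 million.
New unemployment rate = 15.94 / 139.18 = 11.45%.
Change = 11.45% − 8.74% = +2.71 percentage points.

The unemployment rate changes by +2.71 percentage points.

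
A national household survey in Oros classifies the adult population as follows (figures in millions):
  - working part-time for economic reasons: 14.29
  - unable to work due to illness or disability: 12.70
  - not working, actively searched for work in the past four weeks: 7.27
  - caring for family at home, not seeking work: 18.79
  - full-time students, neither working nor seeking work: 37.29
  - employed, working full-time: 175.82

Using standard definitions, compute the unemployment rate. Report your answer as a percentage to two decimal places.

Unemployment rate ≈ 3.68%.

Employed = 14.29 + 175.82 = 190.11 million (anyone who worked, including part-time for economic reasons, counts as employed).
Unemployed = 7.27 million.
Labor force = 190.11 + 7.27 = 197.38 million.
Unemployment rate = 7.27 / 197.38 = 3.68%.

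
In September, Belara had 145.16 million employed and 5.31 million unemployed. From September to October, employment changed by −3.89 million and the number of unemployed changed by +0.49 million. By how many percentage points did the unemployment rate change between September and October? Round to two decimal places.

The unemployment rate changed by +0.41 percentage points.

September: labor force = 145.16 + 5.31 = 150.47; u = 5.31/150.47 = 3.53%.
October: labor force = 141.27 + 5.80 = 147.07; u = 5.80/147.07 = 3.94%.
Change = 3.94% − 3.53% = +0.41 pp.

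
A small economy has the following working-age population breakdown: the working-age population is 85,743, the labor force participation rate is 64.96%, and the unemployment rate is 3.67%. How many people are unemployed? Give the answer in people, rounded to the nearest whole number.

About 2,044 are unemployed.

Labor force = 0.6496 × 85,743 = 55,699.
Unemployed = 0.0367 × 55,699 ≈ 2,044.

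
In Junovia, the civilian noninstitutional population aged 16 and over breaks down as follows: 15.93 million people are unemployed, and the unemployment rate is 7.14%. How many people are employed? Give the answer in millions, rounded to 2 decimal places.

Labor force = U / u = 15.93 / 0.0714 ≈ 223.11 million.
Employed = labor force − unemployed = 223.11 − 15.93 = 207.18 million.

About 207.18 million are employed.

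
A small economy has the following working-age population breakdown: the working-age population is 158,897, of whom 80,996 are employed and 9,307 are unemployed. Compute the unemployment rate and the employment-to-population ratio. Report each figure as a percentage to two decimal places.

Unemployment rate ≈ 10.31%; employment-population ratio ≈ 50.97%.

Labor force = employed + unemployed = 80,996 + 9,307 = 90,303.
Unemployment rate = 9,307 / 90,303 = 10.31%.
Employment-population ratio = 80,996 / 158,897 = 50.97%.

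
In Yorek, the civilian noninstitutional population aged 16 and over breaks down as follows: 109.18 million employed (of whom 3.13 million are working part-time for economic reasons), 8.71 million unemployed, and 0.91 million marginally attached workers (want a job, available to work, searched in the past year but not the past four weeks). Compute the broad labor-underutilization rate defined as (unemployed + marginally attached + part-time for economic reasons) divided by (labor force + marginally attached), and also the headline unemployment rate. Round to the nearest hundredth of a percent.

Broad underutilization rate ≈ 10.73%; headline unemployment rate ≈ 7.39%.

Labor force = 109.18 + 8.71 = 117.89 million.
Numerator = 8.71 + 0.91 + 3.13 = 12.75 million.
Denominator = 117.89 + 0.91 = 118.80 million.
Broad rate = 12.75 / 118.80 = 10.73%.
Headline unemployment rate = 8.71 / 117.89 = 7.39%.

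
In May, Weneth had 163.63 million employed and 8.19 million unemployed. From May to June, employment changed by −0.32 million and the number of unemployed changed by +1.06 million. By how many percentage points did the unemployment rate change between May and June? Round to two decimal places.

May: labor force = 163.63 + 8.19 = 171.82; u = 8.19/171.82 = 4.77%.
June: labor force = 163.31 + 9.25 = 172.56; u = 9.25/172.56 = 5.36%.
Change = 5.36% − 4.77% = +0.59 pp.

The unemployment rate changed by +0.59 percentage points.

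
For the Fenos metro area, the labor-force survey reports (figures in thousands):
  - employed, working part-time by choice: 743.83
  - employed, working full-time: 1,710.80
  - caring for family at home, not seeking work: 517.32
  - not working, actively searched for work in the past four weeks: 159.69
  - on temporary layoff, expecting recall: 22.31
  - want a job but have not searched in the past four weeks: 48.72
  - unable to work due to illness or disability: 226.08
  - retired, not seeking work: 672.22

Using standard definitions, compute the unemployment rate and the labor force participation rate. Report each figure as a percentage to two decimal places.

Employed = 743.83 + 1,710.80 = 2,454.63 thousand.
Unemployed = 159.69 + 22.31 = 182.00 thousand (jobless and actively searching, or on temporary layoff).
Labor force = 2,454.63 + 182.00 = 2,636.63 thousand.
Not in labor force = 517.32 + 48.72 + 226.08 + 672.22 = 1,464.34 thousand (those not working and not actively searching are outside the labor force — including those who want a job but have given up searching).
Civilian working-age population = 2,636.63 + 1,464.34 = 4,100.97 thousand.
Unemployment rate = 182.00 / 2,636.63 = 6.90%.
Labor force participation rate = 2,636.63 / 4,100.97 = 64.29%.

Unemployment rate ≈ 6.90%; labor force participation rate ≈ 64.29%.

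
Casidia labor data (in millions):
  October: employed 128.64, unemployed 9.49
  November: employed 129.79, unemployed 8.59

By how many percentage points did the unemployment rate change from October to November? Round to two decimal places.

The unemployment rate changed by −0.66 percentage points.

October: labor force = 128.64 + 9.49 = 138.13; u = 9.49/138.13 = 6.87%.
November: labor force = 129.79 + 8.59 = 138.38; u = 8.59/138.38 = 6.21%.
Change = 6.21% − 6.87% = −0.66 pp.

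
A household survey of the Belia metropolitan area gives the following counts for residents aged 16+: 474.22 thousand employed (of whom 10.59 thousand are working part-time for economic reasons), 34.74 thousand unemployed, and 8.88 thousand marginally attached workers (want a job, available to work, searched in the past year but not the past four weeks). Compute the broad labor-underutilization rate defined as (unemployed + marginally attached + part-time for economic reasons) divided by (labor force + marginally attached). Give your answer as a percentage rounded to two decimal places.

Labor force = 474.22 + 34.74 = 508.96 thousand.
Numerator = 34.74 + 8.88 + 10.59 = 54.21 thousand.
Denominator = 508.96 + 8.88 = 517.84 thousand.
Broad rate = 54.21 / 517.84 = 10.47%.

Broad underutilization rate ≈ 10.47%.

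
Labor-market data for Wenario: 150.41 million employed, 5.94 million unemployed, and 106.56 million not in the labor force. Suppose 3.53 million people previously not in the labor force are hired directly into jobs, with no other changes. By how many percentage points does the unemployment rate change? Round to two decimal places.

Initially, labor force = 150.41 + 5.94 = 156.35 million, so u = 5.94/156.35 = 3.80%.
After the change, employed and labor force both rise by 3.53; unemployed unchanged → E = 153.94, U = 5.94, labor force = 159.88 million.
New unemployment rate = 5.94 / 159.88 = 3.72%.
Change = 3.72% − 3.80% = −0.08 percentage points.

The unemployment rate changes by −0.08 percentage points.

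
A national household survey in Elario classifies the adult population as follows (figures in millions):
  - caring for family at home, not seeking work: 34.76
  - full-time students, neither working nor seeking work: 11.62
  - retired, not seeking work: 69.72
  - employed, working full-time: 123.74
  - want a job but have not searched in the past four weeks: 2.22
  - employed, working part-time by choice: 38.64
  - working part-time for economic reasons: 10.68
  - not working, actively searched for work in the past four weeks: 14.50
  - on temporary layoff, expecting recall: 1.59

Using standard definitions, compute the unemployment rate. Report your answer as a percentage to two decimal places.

Employed = 123.74 + 38.64 + 10.68 = 173.06 million (anyone who worked, including part-time for economic reasons, counts as employed).
Unemployed = 14.50 + 1.59 = 16.09 million (jobless and actively searching, or on temporary layoff).
Labor force = 173.06 + 16.09 = 189.15 million.
Unemployment rate = 16.09 / 189.15 = 8.51%.

Unemployment rate ≈ 8.51%.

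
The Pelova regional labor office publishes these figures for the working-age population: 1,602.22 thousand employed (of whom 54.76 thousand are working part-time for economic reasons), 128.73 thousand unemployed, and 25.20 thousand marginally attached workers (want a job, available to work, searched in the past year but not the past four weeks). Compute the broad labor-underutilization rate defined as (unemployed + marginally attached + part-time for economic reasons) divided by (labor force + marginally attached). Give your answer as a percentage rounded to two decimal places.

Labor force = 1,602.22 + 128.73 = 1,730.95 thousand.
Numerator = 128.73 + 25.20 + 54.76 = 208.69 thousand.
Denominator = 1,730.95 + 25.20 = 1,756.15 thousand.
Broad rate = 208.69 / 1,756.15 = 11.88%.

Broad underutilization rate ≈ 11.88%.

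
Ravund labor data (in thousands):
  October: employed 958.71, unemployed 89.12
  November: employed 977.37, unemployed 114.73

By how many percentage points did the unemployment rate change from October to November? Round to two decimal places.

The unemployment rate changed by +2.00 percentage points.

October: labor force = 958.71 + 89.12 = 1,047.83; u = 89.12/1,047.83 = 8.51%.
November: labor force = 977.37 + 114.73 = 1,092.10; u = 114.73/1,092.10 = 10.51%.
Change = 10.51% − 8.51% = +2.00 pp.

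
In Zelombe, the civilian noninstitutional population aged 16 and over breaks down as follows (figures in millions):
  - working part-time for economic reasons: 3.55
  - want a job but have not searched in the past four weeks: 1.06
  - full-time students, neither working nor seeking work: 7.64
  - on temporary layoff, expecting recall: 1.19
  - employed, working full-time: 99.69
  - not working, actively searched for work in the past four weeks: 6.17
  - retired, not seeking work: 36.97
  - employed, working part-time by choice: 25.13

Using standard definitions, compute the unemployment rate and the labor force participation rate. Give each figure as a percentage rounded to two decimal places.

Employed = 3.55 + 99.69 + 25.13 = 128.37 million (anyone who worked, including part-time for economic reasons, counts as employed).
Unemployed = 1.19 + 6.17 = 7.36 million (jobless and actively searching, or on temporary layoff).
Labor force = 128.37 + 7.36 = 135.73 million.
Not in labor force = 1.06 + 7.64 + 36.97 = 45.67 million (those not working and not actively searching are outside the labor force — including those who want a job but have given up searching).
Civilian working-age population = 135.73 + 45.67 = 181.40 million.
Unemployment rate = 7.36 / 135.73 = 5.42%.
Labor force participation rate = 135.73 / 181.40 = 74.82%.

Unemployment rate ≈ 5.42%; labor force participation rate ≈ 74.82%.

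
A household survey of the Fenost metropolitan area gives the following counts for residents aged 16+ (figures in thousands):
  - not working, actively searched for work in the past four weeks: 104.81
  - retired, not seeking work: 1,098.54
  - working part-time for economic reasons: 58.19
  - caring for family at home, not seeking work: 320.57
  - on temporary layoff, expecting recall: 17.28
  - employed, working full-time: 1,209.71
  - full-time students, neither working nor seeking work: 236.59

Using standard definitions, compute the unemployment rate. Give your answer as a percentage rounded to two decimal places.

Unemployment rate ≈ 8.78%.

Employed = 58.19 + 1,209.71 = 1,267.90 thousand (anyone who worked, including part-time for economic reasons, counts as employed).
Unemployed = 104.81 + 17.28 = 122.09 thousand (jobless and actively searching, or on temporary layoff).
Labor force = 1,267.90 + 122.09 = 1,389.99 thousand.
Unemployment rate = 122.09 / 1,389.99 = 8.78%.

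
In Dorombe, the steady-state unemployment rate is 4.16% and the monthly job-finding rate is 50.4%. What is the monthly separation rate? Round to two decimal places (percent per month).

From u* = s/(s+f): s = u·f/(1−u).
s = 0.0416 × 50.4 / (1 − 0.0416) = 2.0966 / 0.9584 ≈ 2.19% per month.

Separation rate ≈ 2.19% per month.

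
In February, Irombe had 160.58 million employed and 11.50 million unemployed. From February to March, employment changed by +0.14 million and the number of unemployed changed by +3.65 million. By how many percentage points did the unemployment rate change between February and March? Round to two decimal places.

February: labor force = 160.58 + 11.50 = 172.08; u = 11.50/172.08 = 6.68%.
March: labor force = 160.72 + 15.15 = 175.87; u = 15.15/175.87 = 8.61%.
Change = 8.61% − 6.68% = +1.93 pp.

The unemployment rate changed by +1.93 percentage points.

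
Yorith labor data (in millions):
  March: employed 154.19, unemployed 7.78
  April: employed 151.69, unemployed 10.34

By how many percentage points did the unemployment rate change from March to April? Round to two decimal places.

March: labor force = 154.19 + 7.78 = 161.97; u = 7.78/161.97 = 4.80%.
April: labor force = 151.69 + 10.34 = 162.03; u = 10.34/162.03 = 6.38%.
Change = 6.38% − 4.80% = +1.58 pp.

The unemployment rate changed by +1.58 percentage points.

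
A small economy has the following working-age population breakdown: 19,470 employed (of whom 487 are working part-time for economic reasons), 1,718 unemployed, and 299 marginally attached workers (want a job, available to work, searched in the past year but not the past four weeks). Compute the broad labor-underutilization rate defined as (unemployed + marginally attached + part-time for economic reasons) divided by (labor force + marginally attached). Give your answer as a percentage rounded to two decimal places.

Broad underutilization rate ≈ 11.65%.

Labor force = 19,470 + 1,718 = 21,188.
Numerator = 1,718 + 299 + 487 = 2,504.
Denominator = 21,188 + 299 = 21,487.
Broad rate = 2,504 / 21,487 = 11.65%.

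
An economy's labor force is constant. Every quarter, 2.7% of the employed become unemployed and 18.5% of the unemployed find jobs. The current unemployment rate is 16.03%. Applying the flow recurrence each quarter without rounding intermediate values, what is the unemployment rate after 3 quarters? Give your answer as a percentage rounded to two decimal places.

Unemployment rate after three quarters ≈ 14.35%.

With a fixed labor force, u_{t+1} = u_t + s·(1−u_t) − f·u_t = u_t·(1−s−f) + s.
Here 1−s−f = 0.788 and s = 0.027.
u_1 = 0.160300 × 0.788 + 0.027 = 0.153316.
u_2 = 0.153316 × 0.788 + 0.027 = 0.147813.
u_3 = 0.147813 × 0.788 + 0.027 = 0.143477.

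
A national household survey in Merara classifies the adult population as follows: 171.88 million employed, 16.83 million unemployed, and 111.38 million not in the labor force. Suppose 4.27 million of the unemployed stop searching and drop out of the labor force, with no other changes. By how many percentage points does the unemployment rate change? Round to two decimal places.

Initially, labor force = 171.88 + 16.83 = 188.71 million, so u = 16.83/188.71 = 8.92%.
After the change, unemployed and labor force both fall by 4.27 → E = 171.88, U = 12.56, labor force = 184.44 million.
New unemployment rate = 12.56 / 184.44 = 6.81%.
Change = 6.81% − 8.92% = −2.11 percentage points.

The unemployment rate changes by −2.11 percentage points.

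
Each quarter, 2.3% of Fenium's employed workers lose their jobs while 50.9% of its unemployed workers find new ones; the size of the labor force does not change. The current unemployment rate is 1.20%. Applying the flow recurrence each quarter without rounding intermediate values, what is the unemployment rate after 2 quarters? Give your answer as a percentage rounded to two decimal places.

Unemployment rate after two quarters ≈ 3.64%.

With a fixed labor force, u_{t+1} = u_t + s·(1−u_t) − f·u_t = u_t·(1−s−f) + s.
Here 1−s−f = 0.468 and s = 0.023.
u_1 = 0.012000 × 0.468 + 0.023 = 0.028616.
u_2 = 0.028616 × 0.468 + 0.023 = 0.036392.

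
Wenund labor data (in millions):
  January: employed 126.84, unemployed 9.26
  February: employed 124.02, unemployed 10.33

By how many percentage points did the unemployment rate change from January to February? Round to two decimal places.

The unemployment rate changed by +0.89 percentage points.

January: labor force = 126.84 + 9.26 = 136.10; u = 9.26/136.10 = 6.80%.
February: labor force = 124.02 + 10.33 = 134.35; u = 10.33/134.35 = 7.69%.
Change = 7.69% − 6.80% = +0.89 pp.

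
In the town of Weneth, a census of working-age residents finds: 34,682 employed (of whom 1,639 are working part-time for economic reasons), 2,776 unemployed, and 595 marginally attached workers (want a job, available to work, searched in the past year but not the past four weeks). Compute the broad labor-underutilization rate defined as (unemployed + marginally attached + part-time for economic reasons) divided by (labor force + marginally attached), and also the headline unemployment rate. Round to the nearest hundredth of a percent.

Broad underutilization rate ≈ 13.17%; headline unemployment rate ≈ 7.41%.

Labor force = 34,682 + 2,776 = 37,458.
Numerator = 2,776 + 595 + 1,639 = 5,010.
Denominator = 37,458 + 595 = 38,053.
Broad rate = 5,010 / 38,053 = 13.17%.
Headline unemployment rate = 2,776 / 37,458 = 7.41%.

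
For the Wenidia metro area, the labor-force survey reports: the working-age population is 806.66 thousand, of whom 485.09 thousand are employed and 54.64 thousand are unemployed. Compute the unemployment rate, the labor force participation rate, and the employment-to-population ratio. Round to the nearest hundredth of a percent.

Labor force = employed + unemployed = 485.09 + 54.64 = 539.73 thousand.
Unemployment rate = 54.64 / 539.73 = 10.12%.
Labor force participation rate = 539.73 / 806.66 = 66.91%.
Employment-population ratio = 485.09 / 806.66 = 60.14%.

Unemployment rate ≈ 10.12%; labor force participation rate ≈ 66.91%; employment-population ratio ≈ 60.14%.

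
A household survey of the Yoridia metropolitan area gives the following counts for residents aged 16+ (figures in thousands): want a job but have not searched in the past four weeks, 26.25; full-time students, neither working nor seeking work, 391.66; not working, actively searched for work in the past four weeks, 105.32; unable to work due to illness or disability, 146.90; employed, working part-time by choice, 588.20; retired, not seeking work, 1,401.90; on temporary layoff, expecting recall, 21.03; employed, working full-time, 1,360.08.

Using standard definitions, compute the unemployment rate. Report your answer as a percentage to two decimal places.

Employed = 588.20 + 1,360.08 = 1,948.28 thousand.
Unemployed = 105.32 + 21.03 = 126.35 thousand (jobless and actively searching, or on temporary layoff).
Labor force = 1,948.28 + 126.35 = 2,074.63 thousand.
Unemployment rate = 126.35 / 2,074.63 = 6.09%.

Unemployment rate ≈ 6.09%.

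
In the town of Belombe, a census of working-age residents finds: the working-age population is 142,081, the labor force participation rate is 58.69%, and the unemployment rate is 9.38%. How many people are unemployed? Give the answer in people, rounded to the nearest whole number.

About 7,822 are unemployed.

Labor force = 0.5869 × 142,081 = 83,387.
Unemployed = 0.0938 × 83,387 ≈ 7,822.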